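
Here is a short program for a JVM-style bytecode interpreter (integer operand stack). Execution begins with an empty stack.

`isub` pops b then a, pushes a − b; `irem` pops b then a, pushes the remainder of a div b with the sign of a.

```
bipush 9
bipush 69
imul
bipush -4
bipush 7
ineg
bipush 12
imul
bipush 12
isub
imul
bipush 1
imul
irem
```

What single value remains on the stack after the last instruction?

237

bipush 9  : 9
bipush 69 : 9 69
imul      : 621
bipush -4 : 621 -4
bipush 7  : 621 -4 7
ineg      : 621 -4 -7
bipush 12 : 621 -4 -7 12
imul      : 621 -4 -84
bipush 12 : 621 -4 -84 12
isub      : 621 -4 -96
imul      : 621 384
bipush 1  : 621 384 1
imul      : 621 384
irem      : 237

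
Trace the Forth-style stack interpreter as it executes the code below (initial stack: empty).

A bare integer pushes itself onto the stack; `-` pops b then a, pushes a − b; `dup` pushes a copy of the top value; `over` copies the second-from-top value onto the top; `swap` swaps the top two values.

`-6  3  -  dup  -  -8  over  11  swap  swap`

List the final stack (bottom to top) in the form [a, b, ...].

[0, -8, 0, 11]

-6    [-6]
3     [-6, 3]
-     [-9]
dup   [-9, -9]
-     [0]
-8    [0, -8]
over  [0, -8, 0]
11    [0, -8, 0, 11]
swap  [0, -8, 11, 0]
swap  [0, -8, 0, 11]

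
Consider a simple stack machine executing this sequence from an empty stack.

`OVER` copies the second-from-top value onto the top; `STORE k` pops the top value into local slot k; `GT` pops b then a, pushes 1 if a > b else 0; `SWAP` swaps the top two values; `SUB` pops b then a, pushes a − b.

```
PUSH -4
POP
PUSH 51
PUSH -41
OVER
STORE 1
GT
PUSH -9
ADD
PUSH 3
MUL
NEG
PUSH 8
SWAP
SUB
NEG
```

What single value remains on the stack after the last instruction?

16

PUSH -4  → -4
POP      → (empty)
PUSH 51  → 51
PUSH -41 → 51 -41
OVER     → 51 -41 51
STORE 1  → 51 -41
GT       → 1
PUSH -9  → 1 -9
ADD      → -8
PUSH 3   → -8 3
MUL      → -24
NEG      → 24
PUSH 8   → 24 8
SWAP     → 8 24
SUB      → -16
NEG      → 16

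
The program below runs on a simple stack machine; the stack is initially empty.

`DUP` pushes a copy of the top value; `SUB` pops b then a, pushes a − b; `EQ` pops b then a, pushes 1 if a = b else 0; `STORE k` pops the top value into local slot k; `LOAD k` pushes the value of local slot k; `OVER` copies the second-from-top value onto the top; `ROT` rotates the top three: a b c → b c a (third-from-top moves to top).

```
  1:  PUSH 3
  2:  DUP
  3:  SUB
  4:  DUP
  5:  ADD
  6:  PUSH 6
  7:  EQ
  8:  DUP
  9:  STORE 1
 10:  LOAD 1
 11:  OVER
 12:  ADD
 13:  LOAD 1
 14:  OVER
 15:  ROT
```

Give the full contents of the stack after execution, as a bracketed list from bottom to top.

[0, 0, 0, 0]

PUSH 3  : 3
DUP     : 3 3
SUB     : 0
DUP     : 0 0
ADD     : 0
PUSH 6  : 0 6
EQ      : 0
DUP     : 0 0
STORE 1 : 0
LOAD 1  : 0 0
OVER    : 0 0 0
ADD     : 0 0
LOAD 1  : 0 0 0
OVER    : 0 0 0 0
ROT     : 0 0 0 0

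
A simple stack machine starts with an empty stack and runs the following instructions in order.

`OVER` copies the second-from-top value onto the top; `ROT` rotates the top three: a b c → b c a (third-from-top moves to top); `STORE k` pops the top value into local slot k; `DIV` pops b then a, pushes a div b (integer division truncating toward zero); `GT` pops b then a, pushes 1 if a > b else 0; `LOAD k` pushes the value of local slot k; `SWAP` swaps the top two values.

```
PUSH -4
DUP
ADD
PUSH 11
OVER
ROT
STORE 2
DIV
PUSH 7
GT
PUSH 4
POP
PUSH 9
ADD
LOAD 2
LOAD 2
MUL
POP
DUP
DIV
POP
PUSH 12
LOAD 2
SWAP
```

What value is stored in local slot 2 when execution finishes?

-8

PUSH -4 -> -4
DUP     -> -4 -4
ADD     -> -8
PUSH 11 -> -8 11
OVER    -> -8 11 -8
ROT     -> 11 -8 -8
STORE 2 -> 11 -8
DIV     -> -1
PUSH 7  -> -1 7
GT      -> 0
PUSH 4  -> 0 4
POP     -> 0
PUSH 9  -> 0 9
ADD     -> 9
LOAD 2  -> 9 -8
LOAD 2  -> 9 -8 -8
MUL     -> 9 64
POP     -> 9
DUP     -> 9 9
DIV     -> 1
POP     -> (empty)
PUSH 12 -> 12
LOAD 2  -> 12 -8
SWAP    -> -8 12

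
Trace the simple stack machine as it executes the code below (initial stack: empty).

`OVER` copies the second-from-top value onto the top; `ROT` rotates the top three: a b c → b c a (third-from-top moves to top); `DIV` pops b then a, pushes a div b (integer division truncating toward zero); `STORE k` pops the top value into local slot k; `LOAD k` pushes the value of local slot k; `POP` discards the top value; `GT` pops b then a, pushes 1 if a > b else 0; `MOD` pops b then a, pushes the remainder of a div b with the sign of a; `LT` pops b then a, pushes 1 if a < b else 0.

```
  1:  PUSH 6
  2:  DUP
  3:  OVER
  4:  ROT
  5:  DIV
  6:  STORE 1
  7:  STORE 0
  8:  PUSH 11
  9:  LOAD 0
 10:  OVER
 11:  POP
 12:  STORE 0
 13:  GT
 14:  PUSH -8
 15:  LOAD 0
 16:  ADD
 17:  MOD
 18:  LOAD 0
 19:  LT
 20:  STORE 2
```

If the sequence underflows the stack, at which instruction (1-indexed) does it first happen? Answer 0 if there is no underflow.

13

PUSH 6  : [6]
DUP     : [6, 6]
OVER    : [6, 6, 6]
ROT     : [6, 6, 6]
DIV     : [6, 1]
STORE 1 : [6]
STORE 0 : []
PUSH 11 : [11]
LOAD 0  : [11, 6]
OVER    : [11, 6, 11]
POP     : [11, 6]
STORE 0 : [11]
GT  — needs 2 operands, stack has 1 → underflow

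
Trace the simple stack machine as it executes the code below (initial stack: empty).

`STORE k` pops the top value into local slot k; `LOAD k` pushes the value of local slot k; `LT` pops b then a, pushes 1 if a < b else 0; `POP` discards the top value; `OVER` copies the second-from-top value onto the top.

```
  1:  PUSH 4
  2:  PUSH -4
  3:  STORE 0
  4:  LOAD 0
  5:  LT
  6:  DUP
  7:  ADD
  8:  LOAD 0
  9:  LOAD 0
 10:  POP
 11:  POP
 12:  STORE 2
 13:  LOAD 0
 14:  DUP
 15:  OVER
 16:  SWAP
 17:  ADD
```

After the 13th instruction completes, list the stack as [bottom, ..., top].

PUSH 4  → [4]
PUSH -4 → [4, -4]
STORE 0 → [4]
LOAD 0  → [4, -4]
LT      → [0]
DUP     → [0, 0]
ADD     → [0]
LOAD 0  → [0, -4]
LOAD 0  → [0, -4, -4]
POP     → [0, -4]
POP     → [0]
STORE 2 → []
LOAD 0  → [-4]

[-4]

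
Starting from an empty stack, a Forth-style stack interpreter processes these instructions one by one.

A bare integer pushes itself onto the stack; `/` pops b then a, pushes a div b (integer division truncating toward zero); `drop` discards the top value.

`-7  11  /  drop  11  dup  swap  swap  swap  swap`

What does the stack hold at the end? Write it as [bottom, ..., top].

-7   -> -7
11   -> -7 11
/    -> 0
drop -> (empty)
11   -> 11
dup  -> 11 11
swap -> 11 11
swap -> 11 11
swap -> 11 11
swap -> 11 11

[11, 11]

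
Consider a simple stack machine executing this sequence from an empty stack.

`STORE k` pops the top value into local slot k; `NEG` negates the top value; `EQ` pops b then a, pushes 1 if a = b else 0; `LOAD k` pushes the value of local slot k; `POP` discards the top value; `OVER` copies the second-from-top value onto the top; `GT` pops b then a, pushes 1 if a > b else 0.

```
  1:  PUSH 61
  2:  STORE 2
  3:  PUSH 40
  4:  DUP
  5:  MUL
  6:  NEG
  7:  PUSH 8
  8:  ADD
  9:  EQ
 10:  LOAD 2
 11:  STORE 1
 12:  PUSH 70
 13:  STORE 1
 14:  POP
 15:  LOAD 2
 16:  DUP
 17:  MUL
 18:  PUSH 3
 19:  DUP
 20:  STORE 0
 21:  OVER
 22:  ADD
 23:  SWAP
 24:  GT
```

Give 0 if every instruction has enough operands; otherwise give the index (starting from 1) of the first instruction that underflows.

9

PUSH 61 -> 61
STORE 2 -> (empty)
PUSH 40 -> 40
DUP     -> 40 40
MUL     -> 1600
NEG     -> -1600
PUSH 8  -> -1600 8
ADD     -> -1592
EQ  — needs 2 operands, stack has 1 → underflow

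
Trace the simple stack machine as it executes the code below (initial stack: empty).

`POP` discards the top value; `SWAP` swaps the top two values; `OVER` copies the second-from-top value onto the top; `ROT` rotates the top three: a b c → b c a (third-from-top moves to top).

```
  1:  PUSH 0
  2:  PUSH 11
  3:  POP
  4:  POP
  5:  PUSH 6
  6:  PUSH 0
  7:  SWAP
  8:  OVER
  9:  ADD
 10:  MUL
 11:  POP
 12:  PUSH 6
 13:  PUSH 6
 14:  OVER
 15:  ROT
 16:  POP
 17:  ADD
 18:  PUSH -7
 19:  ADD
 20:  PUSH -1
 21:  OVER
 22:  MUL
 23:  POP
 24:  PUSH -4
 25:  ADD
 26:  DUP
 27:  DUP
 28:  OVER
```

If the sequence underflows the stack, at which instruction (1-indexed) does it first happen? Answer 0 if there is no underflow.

PUSH 0  : [0]
PUSH 11 : [0, 11]
POP     : [0]
POP     : []
PUSH 6  : [6]
PUSH 0  : [6, 0]
SWAP    : [0, 6]
OVER    : [0, 6, 0]
ADD     : [0, 6]
MUL     : [0]
POP     : []
PUSH 6  : [6]
PUSH 6  : [6, 6]
OVER    : [6, 6, 6]
ROT     : [6, 6, 6]
POP     : [6, 6]
ADD     : [12]
PUSH -7 : [12, -7]
ADD     : [5]
PUSH -1 : [5, -1]
OVER    : [5, -1, 5]
MUL     : [5, -5]
POP     : [5]
PUSH -4 : [5, -4]
ADD     : [1]
DUP     : [1, 1]
DUP     : [1, 1, 1]
OVER    : [1, 1, 1, 1]

0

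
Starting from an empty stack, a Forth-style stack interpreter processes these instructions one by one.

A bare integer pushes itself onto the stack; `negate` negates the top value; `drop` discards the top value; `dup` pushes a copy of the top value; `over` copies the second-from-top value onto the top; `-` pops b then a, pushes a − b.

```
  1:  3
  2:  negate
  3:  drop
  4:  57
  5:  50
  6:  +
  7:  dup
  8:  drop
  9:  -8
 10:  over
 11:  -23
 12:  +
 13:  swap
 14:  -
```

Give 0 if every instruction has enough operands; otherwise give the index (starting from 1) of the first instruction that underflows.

0

3      -> [3]
negate -> [-3]
drop   -> []
57     -> [57]
50     -> [57, 50]
+      -> [107]
dup    -> [107, 107]
drop   -> [107]
-8     -> [107, -8]
over   -> [107, -8, 107]
-23    -> [107, -8, 107, -23]
+      -> [107, -8, 84]
swap   -> [107, 84, -8]
-      -> [107, 92]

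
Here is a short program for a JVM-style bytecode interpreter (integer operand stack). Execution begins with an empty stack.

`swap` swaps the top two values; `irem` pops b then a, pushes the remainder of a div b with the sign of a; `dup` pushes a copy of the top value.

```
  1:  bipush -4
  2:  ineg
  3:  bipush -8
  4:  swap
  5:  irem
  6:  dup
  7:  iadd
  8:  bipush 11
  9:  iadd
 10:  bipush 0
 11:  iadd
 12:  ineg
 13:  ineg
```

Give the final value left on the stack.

11

bipush -4 : [-4]
ineg      : [4]
bipush -8 : [4, -8]
swap      : [-8, 4]
irem      : [0]
dup       : [0, 0]
iadd      : [0]
bipush 11 : [0, 11]
iadd      : [11]
bipush 0  : [11, 0]
iadd      : [11]
ineg      : [-11]
ineg      : [11]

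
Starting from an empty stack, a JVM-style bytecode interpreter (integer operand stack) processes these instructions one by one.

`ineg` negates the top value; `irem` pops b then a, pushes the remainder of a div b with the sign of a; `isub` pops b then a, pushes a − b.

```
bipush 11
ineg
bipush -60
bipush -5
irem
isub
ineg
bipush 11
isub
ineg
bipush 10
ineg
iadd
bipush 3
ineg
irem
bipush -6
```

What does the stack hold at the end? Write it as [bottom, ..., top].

bipush 11  -> [11]
ineg       -> [-11]
bipush -60 -> [-11, -60]
bipush -5  -> [-11, -60, -5]
irem       -> [-11, 0]
isub       -> [-11]
ineg       -> [11]
bipush 11  -> [11, 11]
isub       -> [0]
ineg       -> [0]
bipush 10  -> [0, 10]
ineg       -> [0, -10]
iadd       -> [-10]
bipush 3   -> [-10, 3]
ineg       -> [-10, -3]
irem       -> [-1]
bipush -6  -> [-1, -6]

[-1, -6]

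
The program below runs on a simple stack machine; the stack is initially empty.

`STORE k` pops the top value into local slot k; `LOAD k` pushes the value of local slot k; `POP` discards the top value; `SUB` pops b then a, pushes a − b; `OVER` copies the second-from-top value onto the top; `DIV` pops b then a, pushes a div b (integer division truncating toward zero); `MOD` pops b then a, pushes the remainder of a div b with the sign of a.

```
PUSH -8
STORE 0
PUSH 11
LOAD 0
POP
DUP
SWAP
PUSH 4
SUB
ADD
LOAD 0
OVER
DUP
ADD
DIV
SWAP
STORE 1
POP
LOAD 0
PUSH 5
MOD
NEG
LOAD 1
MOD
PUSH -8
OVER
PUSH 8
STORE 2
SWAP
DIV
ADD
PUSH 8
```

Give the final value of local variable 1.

PUSH -8 -> [-8]
STORE 0 -> []
PUSH 11 -> [11]
LOAD 0  -> [11, -8]
POP     -> [11]
DUP     -> [11, 11]
SWAP    -> [11, 11]
PUSH 4  -> [11, 11, 4]
SUB     -> [11, 7]
ADD     -> [18]
LOAD 0  -> [18, -8]
OVER    -> [18, -8, 18]
DUP     -> [18, -8, 18, 18]
ADD     -> [18, -8, 36]
DIV     -> [18, 0]
SWAP    -> [0, 18]
STORE 1 -> [0]
POP     -> []
LOAD 0  -> [-8]
PUSH 5  -> [-8, 5]
MOD     -> [-3]
NEG     -> [3]
LOAD 1  -> [3, 18]
MOD     -> [3]
PUSH -8 -> [3, -8]
OVER    -> [3, -8, 3]
PUSH 8  -> [3, -8, 3, 8]
STORE 2 -> [3, -8, 3]
SWAP    -> [3, 3, -8]
DIV     -> [3, 0]
ADD     -> [3]
PUSH 8  -> [3, 8]

18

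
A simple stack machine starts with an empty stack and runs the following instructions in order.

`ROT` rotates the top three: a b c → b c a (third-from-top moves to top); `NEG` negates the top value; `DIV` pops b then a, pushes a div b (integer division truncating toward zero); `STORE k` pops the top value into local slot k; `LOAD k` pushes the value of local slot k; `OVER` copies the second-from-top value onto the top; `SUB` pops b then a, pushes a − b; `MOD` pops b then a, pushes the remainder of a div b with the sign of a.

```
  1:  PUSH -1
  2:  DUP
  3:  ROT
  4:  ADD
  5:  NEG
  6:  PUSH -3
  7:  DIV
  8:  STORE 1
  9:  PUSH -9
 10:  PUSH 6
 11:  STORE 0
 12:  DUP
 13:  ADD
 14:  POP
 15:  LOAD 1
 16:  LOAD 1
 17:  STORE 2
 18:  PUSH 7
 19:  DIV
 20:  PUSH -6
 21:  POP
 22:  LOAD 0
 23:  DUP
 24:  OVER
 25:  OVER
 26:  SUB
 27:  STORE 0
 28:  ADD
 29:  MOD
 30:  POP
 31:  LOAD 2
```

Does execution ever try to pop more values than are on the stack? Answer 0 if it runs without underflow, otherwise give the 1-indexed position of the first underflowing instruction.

PUSH -1 → [-1]
DUP     → [-1, -1]
ROT  — needs 3 operands, stack has 2 → underflow

3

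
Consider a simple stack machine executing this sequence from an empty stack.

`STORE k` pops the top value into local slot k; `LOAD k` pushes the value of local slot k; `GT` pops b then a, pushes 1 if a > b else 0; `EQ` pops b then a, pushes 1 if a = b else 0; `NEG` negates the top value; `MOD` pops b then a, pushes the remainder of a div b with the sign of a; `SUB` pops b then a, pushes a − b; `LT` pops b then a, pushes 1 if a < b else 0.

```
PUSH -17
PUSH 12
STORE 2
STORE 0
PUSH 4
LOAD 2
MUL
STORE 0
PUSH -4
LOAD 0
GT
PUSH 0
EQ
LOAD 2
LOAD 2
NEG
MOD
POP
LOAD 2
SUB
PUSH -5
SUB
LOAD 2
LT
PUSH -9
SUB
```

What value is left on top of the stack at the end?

10

PUSH -17 -> -17
PUSH 12  -> -17 12
STORE 2  -> -17
STORE 0  -> (empty)
PUSH 4   -> 4
LOAD 2   -> 4 12
MUL      -> 48
STORE 0  -> (empty)
PUSH -4  -> -4
LOAD 0   -> -4 48
GT       -> 0
PUSH 0   -> 0 0
EQ       -> 1
LOAD 2   -> 1 12
LOAD 2   -> 1 12 12
NEG      -> 1 12 -12
MOD      -> 1 0
POP      -> 1
LOAD 2   -> 1 12
SUB      -> -11
PUSH -5  -> -11 -5
SUB      -> -6
LOAD 2   -> -6 12
LT       -> 1
PUSH -9  -> 1 -9
SUB      -> 10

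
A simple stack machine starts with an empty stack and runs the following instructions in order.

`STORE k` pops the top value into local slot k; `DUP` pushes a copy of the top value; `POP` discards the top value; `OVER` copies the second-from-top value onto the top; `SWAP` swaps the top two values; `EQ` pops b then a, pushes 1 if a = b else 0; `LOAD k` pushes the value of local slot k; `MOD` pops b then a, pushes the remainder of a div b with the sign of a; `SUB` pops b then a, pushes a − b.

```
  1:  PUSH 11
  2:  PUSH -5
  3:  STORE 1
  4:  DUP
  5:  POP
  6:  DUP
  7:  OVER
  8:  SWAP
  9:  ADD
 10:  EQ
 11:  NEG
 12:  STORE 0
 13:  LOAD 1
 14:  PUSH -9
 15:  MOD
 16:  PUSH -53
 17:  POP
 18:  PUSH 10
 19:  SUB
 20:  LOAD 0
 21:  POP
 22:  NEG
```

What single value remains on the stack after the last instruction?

PUSH 11   [11]
PUSH -5   [11, -5]
STORE 1   [11]
DUP       [11, 11]
POP       [11]
DUP       [11, 11]
OVER      [11, 11, 11]
SWAP      [11, 11, 11]
ADD       [11, 22]
EQ        [0]
NEG       [0]
STORE 0   []
LOAD 1    [-5]
PUSH -9   [-5, -9]
MOD       [-5]
PUSH -53  [-5, -53]
POP       [-5]
PUSH 10   [-5, 10]
SUB       [-15]
LOAD 0    [-15, 0]
POP       [-15]
NEG       [15]

15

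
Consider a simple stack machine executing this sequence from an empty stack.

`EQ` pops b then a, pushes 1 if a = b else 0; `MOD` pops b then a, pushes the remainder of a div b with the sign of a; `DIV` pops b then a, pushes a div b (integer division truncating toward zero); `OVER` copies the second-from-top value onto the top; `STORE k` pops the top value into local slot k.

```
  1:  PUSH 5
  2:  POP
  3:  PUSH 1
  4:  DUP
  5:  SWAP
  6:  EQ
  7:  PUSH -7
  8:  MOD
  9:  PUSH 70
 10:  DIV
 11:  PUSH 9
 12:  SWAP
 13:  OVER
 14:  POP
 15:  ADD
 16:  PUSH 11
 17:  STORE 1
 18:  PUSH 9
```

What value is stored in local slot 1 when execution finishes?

PUSH 5   [5]
POP      []
PUSH 1   [1]
DUP      [1, 1]
SWAP     [1, 1]
EQ       [1]
PUSH -7  [1, -7]
MOD      [1]
PUSH 70  [1, 70]
DIV      [0]
PUSH 9   [0, 9]
SWAP     [9, 0]
OVER     [9, 0, 9]
POP      [9, 0]
ADD      [9]
PUSH 11  [9, 11]
STORE 1  [9]
PUSH 9   [9, 9]

11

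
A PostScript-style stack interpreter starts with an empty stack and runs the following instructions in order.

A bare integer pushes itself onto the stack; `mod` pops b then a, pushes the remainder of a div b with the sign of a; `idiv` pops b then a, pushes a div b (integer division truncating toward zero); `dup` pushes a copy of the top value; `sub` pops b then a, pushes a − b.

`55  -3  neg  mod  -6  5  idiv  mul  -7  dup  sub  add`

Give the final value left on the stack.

55   → 55
-3   → 55 -3
neg  → 55 3
mod  → 1
-6   → 1 -6
5    → 1 -6 5
idiv → 1 -1
mul  → -1
-7   → -1 -7
dup  → -1 -7 -7
sub  → -1 0
add  → -1

-1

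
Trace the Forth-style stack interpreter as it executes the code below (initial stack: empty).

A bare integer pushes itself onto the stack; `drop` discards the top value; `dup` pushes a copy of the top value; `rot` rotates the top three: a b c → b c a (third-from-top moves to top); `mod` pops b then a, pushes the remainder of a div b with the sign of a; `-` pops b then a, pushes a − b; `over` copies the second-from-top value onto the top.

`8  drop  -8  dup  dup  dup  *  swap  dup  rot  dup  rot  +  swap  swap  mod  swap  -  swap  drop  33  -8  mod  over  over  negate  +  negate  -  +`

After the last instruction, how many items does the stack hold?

1

8      : 8
drop   : (empty)
-8     : -8
dup    : -8 -8
dup    : -8 -8 -8
dup    : -8 -8 -8 -8
*      : -8 -8 64
swap   : -8 64 -8
dup    : -8 64 -8 -8
rot    : -8 -8 -8 64
dup    : -8 -8 -8 64 64
rot    : -8 -8 64 64 -8
+      : -8 -8 64 56
swap   : -8 -8 56 64
swap   : -8 -8 64 56
mod    : -8 -8 8
swap   : -8 8 -8
-      : -8 16
swap   : 16 -8
drop   : 16
33     : 16 33
-8     : 16 33 -8
mod    : 16 1
over   : 16 1 16
over   : 16 1 16 1
negate : 16 1 16 -1
+      : 16 1 15
negate : 16 1 -15
-      : 16 16
+      : 32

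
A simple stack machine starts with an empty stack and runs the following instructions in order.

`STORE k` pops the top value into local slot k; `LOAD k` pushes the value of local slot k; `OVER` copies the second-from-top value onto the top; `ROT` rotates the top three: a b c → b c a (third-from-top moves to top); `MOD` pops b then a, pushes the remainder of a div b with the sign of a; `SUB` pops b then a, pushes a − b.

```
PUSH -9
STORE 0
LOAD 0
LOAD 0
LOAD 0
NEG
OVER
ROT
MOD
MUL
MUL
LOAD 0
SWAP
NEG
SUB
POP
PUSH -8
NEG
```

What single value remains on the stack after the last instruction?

PUSH -9 : -9
STORE 0 : (empty)
LOAD 0  : -9
LOAD 0  : -9 -9
LOAD 0  : -9 -9 -9
NEG     : -9 -9 9
OVER    : -9 -9 9 -9
ROT     : -9 9 -9 -9
MOD     : -9 9 0
MUL     : -9 0
MUL     : 0
LOAD 0  : 0 -9
SWAP    : -9 0
NEG     : -9 0
SUB     : -9
POP     : (empty)
PUSH -8 : -8
NEG     : 8

8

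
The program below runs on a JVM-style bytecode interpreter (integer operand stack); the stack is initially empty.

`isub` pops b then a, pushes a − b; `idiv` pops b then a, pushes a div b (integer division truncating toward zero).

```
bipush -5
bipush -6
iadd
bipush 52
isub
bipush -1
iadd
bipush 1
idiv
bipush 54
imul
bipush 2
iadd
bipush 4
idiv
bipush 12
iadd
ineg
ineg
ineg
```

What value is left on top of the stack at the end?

bipush -5 : -5
bipush -6 : -5 -6
iadd      : -11
bipush 52 : -11 52
isub      : -63
bipush -1 : -63 -1
iadd      : -64
bipush 1  : -64 1
idiv      : -64
bipush 54 : -64 54
imul      : -3456
bipush 2  : -3456 2
iadd      : -3454
bipush 4  : -3454 4
idiv      : -863
bipush 12 : -863 12
iadd      : -851
ineg      : 851
ineg      : -851
ineg      : 851

851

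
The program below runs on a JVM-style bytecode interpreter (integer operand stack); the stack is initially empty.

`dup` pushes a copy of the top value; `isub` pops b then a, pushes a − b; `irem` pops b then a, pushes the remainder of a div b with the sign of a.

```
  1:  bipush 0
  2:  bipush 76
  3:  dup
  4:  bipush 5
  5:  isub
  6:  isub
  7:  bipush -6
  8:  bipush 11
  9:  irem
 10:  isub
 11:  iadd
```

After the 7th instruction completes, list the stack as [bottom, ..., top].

bipush 0  : 0
bipush 76 : 0 76
dup       : 0 76 76
bipush 5  : 0 76 76 5
isub      : 0 76 71
isub      : 0 5
bipush -6 : 0 5 -6

[0, 5, -6]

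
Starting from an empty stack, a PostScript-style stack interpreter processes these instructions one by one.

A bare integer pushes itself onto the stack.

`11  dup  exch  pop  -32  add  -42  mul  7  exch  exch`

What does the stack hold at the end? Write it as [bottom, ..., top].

[882, 7]

11   : [11]
dup  : [11, 11]
exch : [11, 11]
pop  : [11]
-32  : [11, -32]
add  : [-21]
-42  : [-21, -42]
mul  : [882]
7    : [882, 7]
exch : [7, 882]
exch : [882, 7]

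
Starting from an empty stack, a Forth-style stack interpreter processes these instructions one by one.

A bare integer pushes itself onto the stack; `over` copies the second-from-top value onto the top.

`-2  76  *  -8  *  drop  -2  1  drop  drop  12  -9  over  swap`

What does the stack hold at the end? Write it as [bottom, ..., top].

-2   : -2
76   : -2 76
*    : -152
-8   : -152 -8
*    : 1216
drop : (empty)
-2   : -2
1    : -2 1
drop : -2
drop : (empty)
12   : 12
-9   : 12 -9
over : 12 -9 12
swap : 12 12 -9

[12, 12, -9]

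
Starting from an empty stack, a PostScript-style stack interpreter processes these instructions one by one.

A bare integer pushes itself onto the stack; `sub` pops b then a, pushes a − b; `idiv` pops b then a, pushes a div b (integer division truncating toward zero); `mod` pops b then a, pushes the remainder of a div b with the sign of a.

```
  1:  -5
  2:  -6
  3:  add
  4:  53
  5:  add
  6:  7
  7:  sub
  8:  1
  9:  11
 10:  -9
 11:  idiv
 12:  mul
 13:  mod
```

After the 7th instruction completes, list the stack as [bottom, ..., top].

-5  : [-5]
-6  : [-5, -6]
add : [-11]
53  : [-11, 53]
add : [42]
7   : [42, 7]
sub : [35]

[35]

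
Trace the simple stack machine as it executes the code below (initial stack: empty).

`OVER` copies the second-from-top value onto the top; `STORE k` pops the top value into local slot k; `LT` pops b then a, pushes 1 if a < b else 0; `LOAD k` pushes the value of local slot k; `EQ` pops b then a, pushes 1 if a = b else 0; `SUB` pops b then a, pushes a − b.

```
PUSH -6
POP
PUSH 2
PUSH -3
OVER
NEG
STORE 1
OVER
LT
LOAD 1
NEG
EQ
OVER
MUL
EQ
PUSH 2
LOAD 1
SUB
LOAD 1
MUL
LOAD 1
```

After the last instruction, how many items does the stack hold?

3

PUSH -6 → [-6]
POP     → []
PUSH 2  → [2]
PUSH -3 → [2, -3]
OVER    → [2, -3, 2]
NEG     → [2, -3, -2]
STORE 1 → [2, -3]
OVER    → [2, -3, 2]
LT      → [2, 1]
LOAD 1  → [2, 1, -2]
NEG     → [2, 1, 2]
EQ      → [2, 0]
OVER    → [2, 0, 2]
MUL     → [2, 0]
EQ      → [0]
PUSH 2  → [0, 2]
LOAD 1  → [0, 2, -2]
SUB     → [0, 4]
LOAD 1  → [0, 4, -2]
MUL     → [0, -8]
LOAD 1  → [0, -8, -2]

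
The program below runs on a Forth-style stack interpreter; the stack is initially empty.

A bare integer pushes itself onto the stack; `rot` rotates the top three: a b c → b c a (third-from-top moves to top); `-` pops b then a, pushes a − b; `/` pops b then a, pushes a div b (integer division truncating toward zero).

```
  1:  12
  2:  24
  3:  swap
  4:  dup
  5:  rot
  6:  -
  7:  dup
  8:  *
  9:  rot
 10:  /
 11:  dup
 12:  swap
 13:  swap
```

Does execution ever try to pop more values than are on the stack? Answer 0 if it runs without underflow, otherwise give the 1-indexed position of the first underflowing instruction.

9

12   → [12]
24   → [12, 24]
swap → [24, 12]
dup  → [24, 12, 12]
rot  → [12, 12, 24]
-    → [12, -12]
dup  → [12, -12, -12]
*    → [12, 144]
rot  — needs 3 operands, stack has 2 → underflow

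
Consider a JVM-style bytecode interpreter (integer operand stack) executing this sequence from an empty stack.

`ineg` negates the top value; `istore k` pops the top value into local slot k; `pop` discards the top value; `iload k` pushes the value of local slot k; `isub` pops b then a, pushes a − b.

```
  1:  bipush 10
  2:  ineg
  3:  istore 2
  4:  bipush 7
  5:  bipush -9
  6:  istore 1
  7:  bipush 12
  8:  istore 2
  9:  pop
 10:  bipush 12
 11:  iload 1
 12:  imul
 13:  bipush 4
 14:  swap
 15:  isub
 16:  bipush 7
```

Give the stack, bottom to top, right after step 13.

[-108, 4]

bipush 10 → 10
ineg      → -10
istore 2  → (empty)
bipush 7  → 7
bipush -9 → 7 -9
istore 1  → 7
bipush 12 → 7 12
istore 2  → 7
pop       → (empty)
bipush 12 → 12
iload 1   → 12 -9
imul      → -108
bipush 4  → -108 4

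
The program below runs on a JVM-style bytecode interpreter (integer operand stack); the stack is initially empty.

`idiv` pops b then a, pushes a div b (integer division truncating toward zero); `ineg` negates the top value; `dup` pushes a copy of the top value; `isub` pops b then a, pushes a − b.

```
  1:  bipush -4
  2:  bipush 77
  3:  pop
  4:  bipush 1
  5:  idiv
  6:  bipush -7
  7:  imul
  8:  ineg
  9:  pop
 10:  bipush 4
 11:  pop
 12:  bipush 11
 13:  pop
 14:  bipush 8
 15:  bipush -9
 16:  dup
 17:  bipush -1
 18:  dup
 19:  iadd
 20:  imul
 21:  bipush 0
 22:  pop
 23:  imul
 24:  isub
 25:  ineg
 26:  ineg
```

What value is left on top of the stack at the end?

170

bipush -4 : -4
bipush 77 : -4 77
pop       : -4
bipush 1  : -4 1
idiv      : -4
bipush -7 : -4 -7
imul      : 28
ineg      : -28
pop       : (empty)
bipush 4  : 4
pop       : (empty)
bipush 11 : 11
pop       : (empty)
bipush 8  : 8
bipush -9 : 8 -9
dup       : 8 -9 -9
bipush -1 : 8 -9 -9 -1
dup       : 8 -9 -9 -1 -1
iadd      : 8 -9 -9 -2
imul      : 8 -9 18
bipush 0  : 8 -9 18 0
pop       : 8 -9 18
imul      : 8 -162
isub      : 170
ineg      : -170
ineg      : 170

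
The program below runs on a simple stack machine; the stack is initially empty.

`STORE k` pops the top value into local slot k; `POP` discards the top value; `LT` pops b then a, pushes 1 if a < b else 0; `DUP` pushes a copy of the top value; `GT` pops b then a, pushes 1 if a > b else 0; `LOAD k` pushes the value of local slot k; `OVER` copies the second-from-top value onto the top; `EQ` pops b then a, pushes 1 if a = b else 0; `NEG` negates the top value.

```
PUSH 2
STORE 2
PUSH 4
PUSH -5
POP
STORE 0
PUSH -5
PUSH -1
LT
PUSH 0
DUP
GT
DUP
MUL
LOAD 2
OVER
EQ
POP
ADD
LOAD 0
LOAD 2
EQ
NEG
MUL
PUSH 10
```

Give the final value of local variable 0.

PUSH 2  -> [2]
STORE 2 -> []
PUSH 4  -> [4]
PUSH -5 -> [4, -5]
POP     -> [4]
STORE 0 -> []
PUSH -5 -> [-5]
PUSH -1 -> [-5, -1]
LT      -> [1]
PUSH 0  -> [1, 0]
DUP     -> [1, 0, 0]
GT      -> [1, 0]
DUP     -> [1, 0, 0]
MUL     -> [1, 0]
LOAD 2  -> [1, 0, 2]
OVER    -> [1, 0, 2, 0]
EQ      -> [1, 0, 0]
POP     -> [1, 0]
ADD     -> [1]
LOAD 0  -> [1, 4]
LOAD 2  -> [1, 4, 2]
EQ      -> [1, 0]
NEG     -> [1, 0]
MUL     -> [0]
PUSH 10 -> [0, 10]

4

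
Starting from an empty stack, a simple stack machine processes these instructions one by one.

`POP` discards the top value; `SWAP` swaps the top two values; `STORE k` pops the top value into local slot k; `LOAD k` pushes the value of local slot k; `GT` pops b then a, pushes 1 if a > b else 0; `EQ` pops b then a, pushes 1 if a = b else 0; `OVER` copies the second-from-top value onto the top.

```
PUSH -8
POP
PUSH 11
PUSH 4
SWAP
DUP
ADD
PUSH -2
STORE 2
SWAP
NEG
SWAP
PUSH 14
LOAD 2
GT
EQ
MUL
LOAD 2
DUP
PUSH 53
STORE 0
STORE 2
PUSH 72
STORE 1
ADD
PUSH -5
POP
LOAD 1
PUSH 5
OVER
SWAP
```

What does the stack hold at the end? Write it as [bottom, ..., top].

PUSH -8  [-8]
POP      []
PUSH 11  [11]
PUSH 4   [11, 4]
SWAP     [4, 11]
DUP      [4, 11, 11]
ADD      [4, 22]
PUSH -2  [4, 22, -2]
STORE 2  [4, 22]
SWAP     [22, 4]
NEG      [22, -4]
SWAP     [-4, 22]
PUSH 14  [-4, 22, 14]
LOAD 2   [-4, 22, 14, -2]
GT       [-4, 22, 1]
EQ       [-4, 0]
MUL      [0]
LOAD 2   [0, -2]
DUP      [0, -2, -2]
PUSH 53  [0, -2, -2, 53]
STORE 0  [0, -2, -2]
STORE 2  [0, -2]
PUSH 72  [0, -2, 72]
STORE 1  [0, -2]
ADD      [-2]
PUSH -5  [-2, -5]
POP      [-2]
LOAD 1   [-2, 72]
PUSH 5   [-2, 72, 5]
OVER     [-2, 72, 5, 72]
SWAP     [-2, 72, 72, 5]

[-2, 72, 72, 5]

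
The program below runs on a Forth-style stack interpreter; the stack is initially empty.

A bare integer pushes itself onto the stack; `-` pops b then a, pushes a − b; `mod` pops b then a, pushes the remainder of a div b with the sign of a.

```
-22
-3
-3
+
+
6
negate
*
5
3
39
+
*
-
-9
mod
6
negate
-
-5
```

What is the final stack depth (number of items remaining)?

2

-22     -22
-3      -22 -3
-3      -22 -3 -3
+       -22 -6
+       -28
6       -28 6
negate  -28 -6
*       168
5       168 5
3       168 5 3
39      168 5 3 39
+       168 5 42
*       168 210
-       -42
-9      -42 -9
mod     -6
6       -6 6
negate  -6 -6
-       0
-5      0 -5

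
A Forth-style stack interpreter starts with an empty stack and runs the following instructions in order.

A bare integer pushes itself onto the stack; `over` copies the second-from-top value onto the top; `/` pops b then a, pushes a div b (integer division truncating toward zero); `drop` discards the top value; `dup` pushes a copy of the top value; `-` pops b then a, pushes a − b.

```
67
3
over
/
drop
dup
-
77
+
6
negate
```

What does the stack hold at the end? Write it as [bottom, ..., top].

67      [67]
3       [67, 3]
over    [67, 3, 67]
/       [67, 0]
drop    [67]
dup     [67, 67]
-       [0]
77      [0, 77]
+       [77]
6       [77, 6]
negate  [77, -6]

[77, -6]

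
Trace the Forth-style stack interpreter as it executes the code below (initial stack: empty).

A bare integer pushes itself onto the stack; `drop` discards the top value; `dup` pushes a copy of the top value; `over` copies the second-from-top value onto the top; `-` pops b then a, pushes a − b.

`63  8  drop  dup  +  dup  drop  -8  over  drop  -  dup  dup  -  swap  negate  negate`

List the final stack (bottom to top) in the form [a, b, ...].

63      63
8       63 8
drop    63
dup     63 63
+       126
dup     126 126
drop    126
-8      126 -8
over    126 -8 126
drop    126 -8
-       134
dup     134 134
dup     134 134 134
-       134 0
swap    0 134
negate  0 -134
negate  0 134

[0, 134]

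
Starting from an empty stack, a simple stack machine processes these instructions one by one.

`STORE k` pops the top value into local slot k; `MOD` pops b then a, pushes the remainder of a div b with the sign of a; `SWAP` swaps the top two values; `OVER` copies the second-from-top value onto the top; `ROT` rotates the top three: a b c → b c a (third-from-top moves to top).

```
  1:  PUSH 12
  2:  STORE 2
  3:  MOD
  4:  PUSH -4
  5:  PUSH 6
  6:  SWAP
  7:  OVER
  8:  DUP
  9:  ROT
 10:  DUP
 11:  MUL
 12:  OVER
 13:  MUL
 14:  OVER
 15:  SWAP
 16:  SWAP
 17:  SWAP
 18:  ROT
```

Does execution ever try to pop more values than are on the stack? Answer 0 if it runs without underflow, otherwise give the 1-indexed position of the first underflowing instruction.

PUSH 12 : 12
STORE 2 : (empty)
MOD  — needs 2 operands, stack has 0 → underflow

3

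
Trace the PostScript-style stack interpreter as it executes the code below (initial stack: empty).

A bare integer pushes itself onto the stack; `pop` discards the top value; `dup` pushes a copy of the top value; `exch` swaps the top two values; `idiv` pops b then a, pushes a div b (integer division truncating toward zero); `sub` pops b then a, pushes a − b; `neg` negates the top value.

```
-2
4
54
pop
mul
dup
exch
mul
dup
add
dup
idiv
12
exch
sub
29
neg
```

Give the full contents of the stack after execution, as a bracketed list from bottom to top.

-2    -2
4     -2 4
54    -2 4 54
pop   -2 4
mul   -8
dup   -8 -8
exch  -8 -8
mul   64
dup   64 64
add   128
dup   128 128
idiv  1
12    1 12
exch  12 1
sub   11
29    11 29
neg   11 -29

[11, -29]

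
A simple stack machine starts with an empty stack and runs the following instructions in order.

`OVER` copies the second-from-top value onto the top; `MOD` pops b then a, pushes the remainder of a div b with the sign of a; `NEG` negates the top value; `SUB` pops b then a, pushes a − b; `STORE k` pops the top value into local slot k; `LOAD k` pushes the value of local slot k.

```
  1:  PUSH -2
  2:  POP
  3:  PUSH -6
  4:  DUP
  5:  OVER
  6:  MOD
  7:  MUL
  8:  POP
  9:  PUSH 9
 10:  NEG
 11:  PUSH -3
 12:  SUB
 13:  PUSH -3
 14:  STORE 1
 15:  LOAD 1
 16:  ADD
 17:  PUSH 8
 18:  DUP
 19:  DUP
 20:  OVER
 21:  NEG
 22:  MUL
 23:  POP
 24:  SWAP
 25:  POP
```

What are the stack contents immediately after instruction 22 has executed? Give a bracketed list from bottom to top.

[-9, 8, 8, -64]

PUSH -2 -> -2
POP     -> (empty)
PUSH -6 -> -6
DUP     -> -6 -6
OVER    -> -6 -6 -6
MOD     -> -6 0
MUL     -> 0
POP     -> (empty)
PUSH 9  -> 9
NEG     -> -9
PUSH -3 -> -9 -3
SUB     -> -6
PUSH -3 -> -6 -3
STORE 1 -> -6
LOAD 1  -> -6 -3
ADD     -> -9
PUSH 8  -> -9 8
DUP     -> -9 8 8
DUP     -> -9 8 8 8
OVER    -> -9 8 8 8 8
NEG     -> -9 8 8 8 -8
MUL     -> -9 8 8 -64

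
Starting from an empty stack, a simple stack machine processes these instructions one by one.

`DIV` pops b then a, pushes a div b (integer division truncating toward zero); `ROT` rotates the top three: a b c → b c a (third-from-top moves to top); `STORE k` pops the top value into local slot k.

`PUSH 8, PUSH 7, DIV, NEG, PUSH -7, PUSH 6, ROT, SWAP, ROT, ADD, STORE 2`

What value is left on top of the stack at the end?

PUSH 8  -> [8]
PUSH 7  -> [8, 7]
DIV     -> [1]
NEG     -> [-1]
PUSH -7 -> [-1, -7]
PUSH 6  -> [-1, -7, 6]
ROT     -> [-7, 6, -1]
SWAP    -> [-7, -1, 6]
ROT     -> [-1, 6, -7]
ADD     -> [-1, -1]
STORE 2 -> [-1]

-1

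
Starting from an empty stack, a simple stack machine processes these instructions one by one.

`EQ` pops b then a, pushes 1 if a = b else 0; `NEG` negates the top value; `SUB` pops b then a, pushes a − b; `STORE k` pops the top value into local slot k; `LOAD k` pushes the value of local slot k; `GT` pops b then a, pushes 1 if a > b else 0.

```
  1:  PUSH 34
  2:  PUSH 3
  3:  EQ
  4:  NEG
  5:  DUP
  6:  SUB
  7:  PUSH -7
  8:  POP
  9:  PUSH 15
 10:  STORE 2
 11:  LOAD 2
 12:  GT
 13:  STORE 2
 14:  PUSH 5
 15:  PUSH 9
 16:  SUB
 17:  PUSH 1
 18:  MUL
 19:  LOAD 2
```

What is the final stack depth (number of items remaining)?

PUSH 34 -> [34]
PUSH 3  -> [34, 3]
EQ      -> [0]
NEG     -> [0]
DUP     -> [0, 0]
SUB     -> [0]
PUSH -7 -> [0, -7]
POP     -> [0]
PUSH 15 -> [0, 15]
STORE 2 -> [0]
LOAD 2  -> [0, 15]
GT      -> [0]
STORE 2 -> []
PUSH 5  -> [5]
PUSH 9  -> [5, 9]
SUB     -> [-4]
PUSH 1  -> [-4, 1]
MUL     -> [-4]
LOAD 2  -> [-4, 0]

2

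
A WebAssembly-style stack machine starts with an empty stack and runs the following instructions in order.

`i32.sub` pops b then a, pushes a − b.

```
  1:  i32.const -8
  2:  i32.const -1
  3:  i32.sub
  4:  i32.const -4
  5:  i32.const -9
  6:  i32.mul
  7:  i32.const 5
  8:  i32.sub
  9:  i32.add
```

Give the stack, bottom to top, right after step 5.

i32.const -8 : [-8]
i32.const -1 : [-8, -1]
i32.sub      : [-7]
i32.const -4 : [-7, -4]
i32.const -9 : [-7, -4, -9]

[-7, -4, -9]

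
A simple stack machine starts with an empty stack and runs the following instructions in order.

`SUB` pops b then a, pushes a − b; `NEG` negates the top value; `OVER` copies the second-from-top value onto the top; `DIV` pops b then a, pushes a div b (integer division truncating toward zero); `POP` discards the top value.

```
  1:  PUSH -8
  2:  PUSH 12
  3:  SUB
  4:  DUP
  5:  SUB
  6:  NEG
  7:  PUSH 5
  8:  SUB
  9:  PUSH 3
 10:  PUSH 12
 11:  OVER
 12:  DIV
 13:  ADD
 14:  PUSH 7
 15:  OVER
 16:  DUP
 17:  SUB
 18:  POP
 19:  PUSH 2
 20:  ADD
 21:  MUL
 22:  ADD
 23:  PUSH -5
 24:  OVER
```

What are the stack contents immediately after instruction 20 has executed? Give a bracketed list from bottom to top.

PUSH -8 : -8
PUSH 12 : -8 12
SUB     : -20
DUP     : -20 -20
SUB     : 0
NEG     : 0
PUSH 5  : 0 5
SUB     : -5
PUSH 3  : -5 3
PUSH 12 : -5 3 12
OVER    : -5 3 12 3
DIV     : -5 3 4
ADD     : -5 7
PUSH 7  : -5 7 7
OVER    : -5 7 7 7
DUP     : -5 7 7 7 7
SUB     : -5 7 7 0
POP     : -5 7 7
PUSH 2  : -5 7 7 2
ADD     : -5 7 9

[-5, 7, 9]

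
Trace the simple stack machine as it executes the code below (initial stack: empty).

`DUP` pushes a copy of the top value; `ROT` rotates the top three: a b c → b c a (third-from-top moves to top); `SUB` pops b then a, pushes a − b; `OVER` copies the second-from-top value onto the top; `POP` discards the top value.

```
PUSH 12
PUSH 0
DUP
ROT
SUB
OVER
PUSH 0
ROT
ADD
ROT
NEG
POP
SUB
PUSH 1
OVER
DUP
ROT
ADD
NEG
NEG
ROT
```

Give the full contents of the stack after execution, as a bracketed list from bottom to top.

[12, 13, 12]

PUSH 12  12
PUSH 0   12 0
DUP      12 0 0
ROT      0 0 12
SUB      0 -12
OVER     0 -12 0
PUSH 0   0 -12 0 0
ROT      0 0 0 -12
ADD      0 0 -12
ROT      0 -12 0
NEG      0 -12 0
POP      0 -12
SUB      12
PUSH 1   12 1
OVER     12 1 12
DUP      12 1 12 12
ROT      12 12 12 1
ADD      12 12 13
NEG      12 12 -13
NEG      12 12 13
ROT      12 13 12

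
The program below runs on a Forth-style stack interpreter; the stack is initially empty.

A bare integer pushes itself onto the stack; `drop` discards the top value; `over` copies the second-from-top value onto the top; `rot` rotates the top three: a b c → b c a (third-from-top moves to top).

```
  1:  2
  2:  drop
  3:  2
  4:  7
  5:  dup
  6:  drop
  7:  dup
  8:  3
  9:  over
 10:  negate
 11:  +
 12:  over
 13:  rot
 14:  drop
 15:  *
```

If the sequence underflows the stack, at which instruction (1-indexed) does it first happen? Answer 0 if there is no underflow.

2       [2]
drop    []
2       [2]
7       [2, 7]
dup     [2, 7, 7]
drop    [2, 7]
dup     [2, 7, 7]
3       [2, 7, 7, 3]
over    [2, 7, 7, 3, 7]
negate  [2, 7, 7, 3, -7]
+       [2, 7, 7, -4]
over    [2, 7, 7, -4, 7]
rot     [2, 7, -4, 7, 7]
drop    [2, 7, -4, 7]
*       [2, 7, -28]

0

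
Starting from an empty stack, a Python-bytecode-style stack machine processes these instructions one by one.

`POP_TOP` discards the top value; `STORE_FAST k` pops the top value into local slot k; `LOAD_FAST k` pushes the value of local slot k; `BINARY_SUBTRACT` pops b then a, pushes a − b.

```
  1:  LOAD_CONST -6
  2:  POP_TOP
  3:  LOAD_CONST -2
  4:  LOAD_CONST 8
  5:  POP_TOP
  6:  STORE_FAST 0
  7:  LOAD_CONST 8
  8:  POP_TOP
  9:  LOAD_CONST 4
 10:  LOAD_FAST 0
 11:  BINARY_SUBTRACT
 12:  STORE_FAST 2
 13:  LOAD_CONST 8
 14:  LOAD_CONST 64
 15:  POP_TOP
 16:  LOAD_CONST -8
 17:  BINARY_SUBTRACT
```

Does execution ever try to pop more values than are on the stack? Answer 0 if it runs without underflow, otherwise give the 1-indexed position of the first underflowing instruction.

0

LOAD_CONST -6    -6
POP_TOP          (empty)
LOAD_CONST -2    -2
LOAD_CONST 8     -2 8
POP_TOP          -2
STORE_FAST 0     (empty)
LOAD_CONST 8     8
POP_TOP          (empty)
LOAD_CONST 4     4
LOAD_FAST 0      4 -2
BINARY_SUBTRACT  6
STORE_FAST 2     (empty)
LOAD_CONST 8     8
LOAD_CONST 64    8 64
POP_TOP          8
LOAD_CONST -8    8 -8
BINARY_SUBTRACT  16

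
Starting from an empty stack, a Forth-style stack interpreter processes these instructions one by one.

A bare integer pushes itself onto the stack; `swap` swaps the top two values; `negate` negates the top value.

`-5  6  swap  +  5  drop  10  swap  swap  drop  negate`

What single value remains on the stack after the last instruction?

-5     : -5
6      : -5 6
swap   : 6 -5
+      : 1
5      : 1 5
drop   : 1
10     : 1 10
swap   : 10 1
swap   : 1 10
drop   : 1
negate : -1

-1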